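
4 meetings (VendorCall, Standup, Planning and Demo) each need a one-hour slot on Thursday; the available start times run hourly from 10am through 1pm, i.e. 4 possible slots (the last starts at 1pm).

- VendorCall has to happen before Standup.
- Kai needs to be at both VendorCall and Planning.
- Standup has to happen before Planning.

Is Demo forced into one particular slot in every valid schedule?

No

Demo can be 10am (e.g. Planning -> 12pm, VendorCall -> 10am, Standup -> 11am, Demo -> 10am) or 11am (e.g. Demo in 11am, Standup in 11am, VendorCall in 10am, Planning in 12pm).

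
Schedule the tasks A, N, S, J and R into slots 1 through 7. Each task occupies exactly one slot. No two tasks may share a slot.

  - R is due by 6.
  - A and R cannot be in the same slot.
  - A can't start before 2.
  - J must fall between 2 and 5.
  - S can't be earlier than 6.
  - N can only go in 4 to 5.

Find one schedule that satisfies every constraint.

N -> 4; J -> 2; S -> 6; A -> 3; R -> 1

Checking: A(3) != R(1); A=3 in [2,7]; N=4 in [4,5]; J=2 in [2,5]; R=1 in [1,6]; S=6 in [6,7]; max 1 per slot (cap 1).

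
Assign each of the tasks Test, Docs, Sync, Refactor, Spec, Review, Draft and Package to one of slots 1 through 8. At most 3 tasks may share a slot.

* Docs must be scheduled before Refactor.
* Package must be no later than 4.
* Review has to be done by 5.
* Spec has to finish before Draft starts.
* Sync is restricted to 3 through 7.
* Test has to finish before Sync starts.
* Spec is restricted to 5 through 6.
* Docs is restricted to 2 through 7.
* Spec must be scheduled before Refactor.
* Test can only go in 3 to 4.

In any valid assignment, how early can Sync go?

4

Sync is available from 3; precedence pushes Sync to at least 4; Sync's own window allows nothing later than 7.
Sync at 4 is achievable: Docs in 2; Sync in 4; Draft in 6; Refactor in 6; Review in 1; Test in 3; Package in 1; Spec in 5.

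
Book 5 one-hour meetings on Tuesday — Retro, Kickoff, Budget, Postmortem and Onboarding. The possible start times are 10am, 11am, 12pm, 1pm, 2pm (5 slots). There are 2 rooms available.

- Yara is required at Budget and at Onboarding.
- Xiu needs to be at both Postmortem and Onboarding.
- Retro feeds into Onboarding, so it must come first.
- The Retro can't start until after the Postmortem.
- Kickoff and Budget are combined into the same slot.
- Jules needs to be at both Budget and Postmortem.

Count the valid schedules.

Splitting on Retro: it can be 11am (6), 12pm (8), 1pm (6). Listing each branch's schedules as (Kickoff, Budget, Postmortem, Onboarding):
Retro=11am: (12pm,12pm,10am,1pm) (12pm,12pm,10am,2pm) (1pm,1pm,10am,12pm) (1pm,1pm,10am,2pm) (2pm,2pm,10am,12pm) (2pm,2pm,10am,1pm) — 6.
Retro=12pm: (10am,10am,11am,1pm) (10am,10am,11am,2pm) (11am,11am,10am,1pm) (11am,11am,10am,2pm) (1pm,1pm,10am,2pm) (1pm,1pm,11am,2pm) (2pm,2pm,10am,1pm) (2pm,2pm,11am,1pm) — 8.
Retro=1pm: (10am,10am,11am,2pm) (10am,10am,12pm,2pm) (11am,11am,10am,2pm) (11am,11am,12pm,2pm) (12pm,12pm,10am,2pm) (12pm,12pm,11am,2pm) — 6.
Summing: 6 + 8 + 6 = 20.

20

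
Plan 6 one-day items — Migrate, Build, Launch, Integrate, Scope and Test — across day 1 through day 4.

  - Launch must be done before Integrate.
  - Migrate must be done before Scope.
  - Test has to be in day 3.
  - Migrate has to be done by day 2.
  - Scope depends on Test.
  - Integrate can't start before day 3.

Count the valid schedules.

40

Splitting on Migrate: it can be day 1 (20), day 2 (20). Listing each branch's schedules as (Build, Launch, Integrate, Scope, Test) by day number:
Migrate=day 1: (1,1,3,4,3) (1,1,4,4,3) (1,2,3,4,3) (1,2,4,4,3) (1,3,4,4,3) (2,1,3,4,3) (2,1,4,4,3) (2,2,3,4,3) (2,2,4,4,3) (2,3,4,4,3) (3,1,3,4,3) (3,1,4,4,3) (3,2,3,4,3) (3,2,4,4,3) (3,3,4,4,3) (4,1,3,4,3) (4,1,4,4,3) (4,2,3,4,3) (4,2,4,4,3) (4,3,4,4,3) — 20.
Migrate=day 2: (1,1,3,4,3) (1,1,4,4,3) (1,2,3,4,3) (1,2,4,4,3) (1,3,4,4,3) (2,1,3,4,3) (2,1,4,4,3) (2,2,3,4,3) (2,2,4,4,3) (2,3,4,4,3) (3,1,3,4,3) (3,1,4,4,3) (3,2,3,4,3) (3,2,4,4,3) (3,3,4,4,3) (4,1,3,4,3) (4,1,4,4,3) (4,2,3,4,3) (4,2,4,4,3) (4,3,4,4,3) — 20.
Summing: 20 + 20 = 40.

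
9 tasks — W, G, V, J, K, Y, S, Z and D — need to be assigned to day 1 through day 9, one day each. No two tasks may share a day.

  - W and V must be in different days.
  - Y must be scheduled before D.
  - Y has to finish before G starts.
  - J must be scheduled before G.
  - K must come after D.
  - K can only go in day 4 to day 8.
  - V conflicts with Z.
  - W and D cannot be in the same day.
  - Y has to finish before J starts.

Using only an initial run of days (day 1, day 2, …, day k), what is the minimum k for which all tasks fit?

The precedence chain requires at least 3 distinct days.
With at most 1 per day and 9 tasks, at least 9 days are needed.
K can't be placed before day 4, so the schedule must run through at least day 4.
9 works (last occupied day: day 9): for example G=day 5; K=day 4; S=day 8; V=day 7; J=day 2; D=day 3; Y=day 1; Z=day 9; W=day 6.

9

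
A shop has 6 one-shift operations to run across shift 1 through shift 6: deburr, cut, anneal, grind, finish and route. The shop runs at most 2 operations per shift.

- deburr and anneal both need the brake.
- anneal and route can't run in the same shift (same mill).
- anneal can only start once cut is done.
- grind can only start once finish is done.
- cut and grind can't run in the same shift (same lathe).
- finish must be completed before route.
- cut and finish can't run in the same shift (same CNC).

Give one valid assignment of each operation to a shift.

anneal in shift 3; deburr in shift 1; finish in shift 1; grind in shift 3; cut in shift 2; route in shift 2

Checking: finish(shift 1) before route(shift 2); cut(shift 2) before anneal(shift 3); finish(shift 1) before grind(shift 3); anneal(shift 3) != route(shift 2); cut(shift 2) != grind(shift 3); cut(shift 2) != finish(shift 1); deburr(shift 1) != anneal(shift 3); max 2 per shift (cap 2).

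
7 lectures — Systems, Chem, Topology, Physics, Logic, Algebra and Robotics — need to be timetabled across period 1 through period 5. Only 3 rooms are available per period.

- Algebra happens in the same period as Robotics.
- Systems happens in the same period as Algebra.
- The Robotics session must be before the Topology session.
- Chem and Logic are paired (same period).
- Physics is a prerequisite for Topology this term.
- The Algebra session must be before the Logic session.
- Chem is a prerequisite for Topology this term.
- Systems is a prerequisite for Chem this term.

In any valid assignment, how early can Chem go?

period 2

Precedence pushes Chem to at least period 2; downstream work caps Chem at period 4.
Chem at period 2 is achievable: Topology=period 3; Logic=period 2; Robotics=period 1; Algebra=period 1; Chem=period 2; Systems=period 1; Physics=period 2.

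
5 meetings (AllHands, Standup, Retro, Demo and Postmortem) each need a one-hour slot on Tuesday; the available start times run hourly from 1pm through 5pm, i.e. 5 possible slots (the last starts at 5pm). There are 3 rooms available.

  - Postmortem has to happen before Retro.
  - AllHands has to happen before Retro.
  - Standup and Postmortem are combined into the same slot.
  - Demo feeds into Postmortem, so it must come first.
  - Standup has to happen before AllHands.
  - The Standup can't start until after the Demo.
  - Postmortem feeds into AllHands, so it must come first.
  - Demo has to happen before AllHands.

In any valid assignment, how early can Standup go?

Precedence pushes Standup to at least 2pm; downstream work caps Standup at 3pm.
Standup at 2pm is achievable: Demo -> 1pm; Postmortem -> 2pm; Retro -> 4pm; AllHands -> 3pm; Standup -> 2pm.

2pm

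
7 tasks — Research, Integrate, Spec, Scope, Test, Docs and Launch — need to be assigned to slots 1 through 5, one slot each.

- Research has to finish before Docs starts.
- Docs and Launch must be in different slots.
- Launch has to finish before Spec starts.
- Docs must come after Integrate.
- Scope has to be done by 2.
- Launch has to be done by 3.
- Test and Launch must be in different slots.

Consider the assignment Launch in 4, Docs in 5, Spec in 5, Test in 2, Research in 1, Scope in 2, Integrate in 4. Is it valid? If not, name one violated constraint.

Launch has to finish before Spec starts — holds.
Launch has to be done by 3 — violated.
Scope has to be done by 2 — holds.
Docs and Launch must be in different slots — holds.
Research has to finish before Docs starts — holds.
Docs must come after Integrate — holds.
Test and Launch must be in different slots — holds.

Invalid. Launch has to be done by 3.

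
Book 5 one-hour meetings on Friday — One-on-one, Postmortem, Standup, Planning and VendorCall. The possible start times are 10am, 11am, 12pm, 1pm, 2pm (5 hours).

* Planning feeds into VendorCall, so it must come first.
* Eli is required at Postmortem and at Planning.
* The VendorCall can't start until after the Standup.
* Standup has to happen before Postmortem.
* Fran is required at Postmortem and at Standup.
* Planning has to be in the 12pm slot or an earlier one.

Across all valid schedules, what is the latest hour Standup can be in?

1pm

Downstream work caps Standup at 1pm.
Standup at 1pm is achievable: One-on-one=10am; Standup=1pm; Planning=10am; Postmortem=2pm; VendorCall=2pm.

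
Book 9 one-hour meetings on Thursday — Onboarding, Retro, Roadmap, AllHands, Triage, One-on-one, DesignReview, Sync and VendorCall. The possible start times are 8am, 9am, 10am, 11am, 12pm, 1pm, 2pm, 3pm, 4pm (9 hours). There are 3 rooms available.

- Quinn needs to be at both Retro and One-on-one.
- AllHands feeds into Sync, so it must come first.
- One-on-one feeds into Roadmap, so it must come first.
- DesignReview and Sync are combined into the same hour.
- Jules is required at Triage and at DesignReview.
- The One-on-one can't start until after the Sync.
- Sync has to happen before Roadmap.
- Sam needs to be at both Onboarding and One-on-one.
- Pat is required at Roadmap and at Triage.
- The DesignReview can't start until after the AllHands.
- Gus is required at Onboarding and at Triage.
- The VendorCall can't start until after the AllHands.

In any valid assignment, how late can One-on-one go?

Precedence pushes One-on-one to at least 10am; downstream work caps One-on-one at 3pm.
One-on-one at 3pm is achievable: Sync -> 9am, AllHands -> 8am, VendorCall -> 9am, Roadmap -> 4pm, Retro -> 8am, DesignReview -> 9am, Onboarding -> 8am, Triage -> 10am, One-on-one -> 3pm.

3pm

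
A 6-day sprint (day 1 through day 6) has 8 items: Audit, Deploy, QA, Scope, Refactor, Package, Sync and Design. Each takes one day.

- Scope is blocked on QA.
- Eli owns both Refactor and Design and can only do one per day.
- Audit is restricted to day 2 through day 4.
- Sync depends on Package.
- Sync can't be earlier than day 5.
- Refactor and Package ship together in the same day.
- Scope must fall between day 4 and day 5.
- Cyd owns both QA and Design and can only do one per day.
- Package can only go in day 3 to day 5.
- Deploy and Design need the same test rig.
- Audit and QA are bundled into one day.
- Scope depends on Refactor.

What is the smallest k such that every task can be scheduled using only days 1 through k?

5 days

The precedence chain requires at least 2 distinct days.
Sync can't be placed before day 5, so the schedule must run through at least day 5.
5 works (last occupied day: day 5): for example Sync -> day 5; Audit -> day 2; Design -> day 4; Package -> day 3; Refactor -> day 3; Deploy -> day 1; Scope -> day 4; QA -> day 2.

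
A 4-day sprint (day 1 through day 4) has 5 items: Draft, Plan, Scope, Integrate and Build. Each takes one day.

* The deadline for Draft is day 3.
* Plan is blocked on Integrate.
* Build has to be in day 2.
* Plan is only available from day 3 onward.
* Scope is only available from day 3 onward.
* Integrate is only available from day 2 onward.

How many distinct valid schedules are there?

Splitting on Draft: it can be day 1 (6), day 2 (6), day 3 (6). Listing each branch's schedules as (Plan, Scope, Integrate, Build) by day number:
Draft=day 1: (3,3,2,2) (3,4,2,2) (4,3,2,2) (4,3,3,2) (4,4,2,2) (4,4,3,2) — 6.
Draft=day 2: (3,3,2,2) (3,4,2,2) (4,3,2,2) (4,3,3,2) (4,4,2,2) (4,4,3,2) — 6.
Draft=day 3: (3,3,2,2) (3,4,2,2) (4,3,2,2) (4,3,3,2) (4,4,2,2) (4,4,3,2) — 6.
Summing: 6 + 6 + 6 = 18.

18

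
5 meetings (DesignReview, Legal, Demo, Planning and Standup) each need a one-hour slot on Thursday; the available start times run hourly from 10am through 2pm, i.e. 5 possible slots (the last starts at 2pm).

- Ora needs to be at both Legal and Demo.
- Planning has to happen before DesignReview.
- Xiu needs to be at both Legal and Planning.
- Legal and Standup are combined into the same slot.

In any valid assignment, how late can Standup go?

Standup at 2pm is achievable: Planning -> 10am; Legal -> 2pm; Demo -> 10am; DesignReview -> 11am; Standup -> 2pm.

2pm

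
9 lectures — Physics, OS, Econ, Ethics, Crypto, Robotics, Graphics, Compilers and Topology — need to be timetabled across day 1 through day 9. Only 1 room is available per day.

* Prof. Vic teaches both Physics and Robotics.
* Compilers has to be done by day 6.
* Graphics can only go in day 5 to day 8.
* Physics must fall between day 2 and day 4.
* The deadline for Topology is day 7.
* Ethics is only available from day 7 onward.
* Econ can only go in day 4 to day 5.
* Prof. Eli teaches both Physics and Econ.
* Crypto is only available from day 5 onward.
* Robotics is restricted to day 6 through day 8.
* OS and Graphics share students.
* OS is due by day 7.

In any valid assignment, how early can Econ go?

day 4

Econ is available from day 4; Econ's own window allows nothing later than day 5.
Econ at day 4 is achievable: Ethics in day 7; Econ in day 4; Robotics in day 6; OS in day 3; Graphics in day 8; Topology in day 5; Crypto in day 9; Physics in day 2; Compilers in day 1.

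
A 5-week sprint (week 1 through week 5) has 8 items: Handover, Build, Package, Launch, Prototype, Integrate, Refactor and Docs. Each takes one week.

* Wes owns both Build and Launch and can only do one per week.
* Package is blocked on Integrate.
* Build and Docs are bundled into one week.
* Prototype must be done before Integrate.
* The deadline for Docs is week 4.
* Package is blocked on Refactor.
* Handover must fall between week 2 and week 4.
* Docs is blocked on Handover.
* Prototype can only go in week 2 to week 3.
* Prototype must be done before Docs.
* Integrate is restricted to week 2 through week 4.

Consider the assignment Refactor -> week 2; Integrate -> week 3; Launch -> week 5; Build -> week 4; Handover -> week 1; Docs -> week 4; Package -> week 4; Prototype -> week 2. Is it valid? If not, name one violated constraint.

Docs is blocked on Handover — holds.
Prototype must be done before Docs — holds.
Wes owns both Build and Launch and can only do one per week — holds.
Prototype can only go in week 2 to week 3 — holds.
Package is blocked on Refactor — holds.
Handover must fall between week 2 and week 4 — violated.
Build and Docs are bundled into one week — holds.
Package is blocked on Integrate — holds.
The deadline for Docs is week 4 — holds.
Integrate is restricted to week 2 through week 4 — holds.
Prototype must be done before Integrate — holds.

No. Handover must fall between week 2 and week 4 is not satisfied.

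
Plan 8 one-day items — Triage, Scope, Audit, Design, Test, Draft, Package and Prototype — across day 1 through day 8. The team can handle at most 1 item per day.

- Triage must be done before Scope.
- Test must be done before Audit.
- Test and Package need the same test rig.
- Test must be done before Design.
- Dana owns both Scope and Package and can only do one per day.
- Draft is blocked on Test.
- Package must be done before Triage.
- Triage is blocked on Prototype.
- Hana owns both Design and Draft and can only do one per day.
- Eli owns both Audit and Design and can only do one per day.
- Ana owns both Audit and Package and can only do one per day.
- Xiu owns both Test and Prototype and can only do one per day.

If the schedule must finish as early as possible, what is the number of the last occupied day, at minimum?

8

The precedence chain requires at least 3 distinct days.
With at most 1 per day and 8 work items, at least 8 days are needed.
8 works (last occupied day: day 8): for example Test in day 4; Draft in day 8; Audit in day 6; Prototype in day 2; Scope in day 5; Triage in day 3; Package in day 1; Design in day 7.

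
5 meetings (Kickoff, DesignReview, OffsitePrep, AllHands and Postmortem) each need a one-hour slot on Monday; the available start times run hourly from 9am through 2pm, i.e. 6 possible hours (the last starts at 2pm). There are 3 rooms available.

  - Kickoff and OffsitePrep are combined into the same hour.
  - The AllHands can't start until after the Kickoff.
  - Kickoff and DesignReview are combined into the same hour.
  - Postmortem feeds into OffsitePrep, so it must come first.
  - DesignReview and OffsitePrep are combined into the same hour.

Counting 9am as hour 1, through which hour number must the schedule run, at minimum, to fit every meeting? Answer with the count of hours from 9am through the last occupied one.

The precedence chain requires at least 3 distinct hours.
With at most 3 per hour and 5 meetings, at least 2 hours are needed.
3 works (last occupied hour: 11am): for example DesignReview in 10am, OffsitePrep in 10am, AllHands in 11am, Kickoff in 10am, Postmortem in 9am.

3 hours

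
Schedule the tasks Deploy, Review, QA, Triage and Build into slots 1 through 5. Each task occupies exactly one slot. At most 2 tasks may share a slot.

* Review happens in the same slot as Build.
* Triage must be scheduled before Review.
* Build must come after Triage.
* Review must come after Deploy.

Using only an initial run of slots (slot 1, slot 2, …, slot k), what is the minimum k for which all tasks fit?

3 slots

The precedence chain requires at least 2 distinct slots.
With at most 2 per slot and 5 tasks, at least 3 slots are needed.
3 works (last occupied slot: 3): for example Triage in 1, Review in 2, Build in 2, QA in 3, Deploy in 1.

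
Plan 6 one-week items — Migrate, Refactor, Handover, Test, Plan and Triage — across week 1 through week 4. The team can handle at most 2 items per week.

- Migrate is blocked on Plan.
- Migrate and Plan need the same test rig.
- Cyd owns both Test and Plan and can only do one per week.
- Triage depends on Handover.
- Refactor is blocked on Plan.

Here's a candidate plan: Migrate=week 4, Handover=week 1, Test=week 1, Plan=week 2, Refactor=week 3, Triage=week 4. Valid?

Yes, all constraints hold

The team can handle at most 2 items per week — holds.
Migrate and Plan need the same test rig — holds.
Triage depends on Handover — holds.
Migrate is blocked on Plan — holds.
Cyd owns both Test and Plan and can only do one per week — holds.
Refactor is blocked on Plan — holds.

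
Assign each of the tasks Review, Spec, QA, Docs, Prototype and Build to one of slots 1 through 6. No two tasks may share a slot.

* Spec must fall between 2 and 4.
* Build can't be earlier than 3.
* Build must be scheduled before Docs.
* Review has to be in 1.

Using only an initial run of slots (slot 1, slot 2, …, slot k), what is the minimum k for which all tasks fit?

6 slots

The precedence chain requires at least 2 distinct slots.
With at most 1 per slot and 6 tasks, at least 6 slots are needed.
Propagating the time windows through the other constraints, Docs can't land before 4, so the schedule must run through at least slot 4.
6 works (last occupied slot: 6): for example Docs=4; Build=3; Review=1; Spec=2; QA=5; Prototype=6.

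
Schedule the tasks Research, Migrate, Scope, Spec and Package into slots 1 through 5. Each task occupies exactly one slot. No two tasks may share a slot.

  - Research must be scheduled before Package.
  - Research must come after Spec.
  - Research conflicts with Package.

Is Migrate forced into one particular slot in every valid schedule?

No

Migrate can be 1 (e.g. Migrate=1, Scope=5, Spec=2, Package=4, Research=3) or 2 (e.g. Package -> 4, Migrate -> 2, Scope -> 5, Research -> 3, Spec -> 1).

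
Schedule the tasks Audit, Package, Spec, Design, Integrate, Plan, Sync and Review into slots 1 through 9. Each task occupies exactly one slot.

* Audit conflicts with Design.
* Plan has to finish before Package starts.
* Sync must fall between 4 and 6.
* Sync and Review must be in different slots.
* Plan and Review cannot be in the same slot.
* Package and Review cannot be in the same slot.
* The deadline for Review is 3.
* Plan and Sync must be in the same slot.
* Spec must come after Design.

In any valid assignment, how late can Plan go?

Plan must be in the same slot as Sync, which can't be before 4, so Plan is at least 4; Plan must be in the same slot as Sync, which can't be after 6, so Plan is at most 6.
Plan at 6 is achievable: Audit -> 2; Integrate -> 1; Package -> 7; Design -> 1; Review -> 1; Spec -> 2; Plan -> 6; Sync -> 6.

6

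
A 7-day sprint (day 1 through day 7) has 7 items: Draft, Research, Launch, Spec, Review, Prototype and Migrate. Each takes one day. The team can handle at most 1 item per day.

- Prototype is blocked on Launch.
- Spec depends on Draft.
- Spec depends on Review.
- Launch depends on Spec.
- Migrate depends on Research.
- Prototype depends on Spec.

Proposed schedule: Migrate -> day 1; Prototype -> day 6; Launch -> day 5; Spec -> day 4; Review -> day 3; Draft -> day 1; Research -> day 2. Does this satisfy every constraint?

Invalid. The team can handle at most 1 item per day.

Spec depends on Review — holds.
Launch depends on Spec — holds.
Prototype is blocked on Launch — holds.
Prototype depends on Spec — holds.
Spec depends on Draft — holds.
The team can handle at most 1 item per day — violated.
Migrate depends on Research — violated.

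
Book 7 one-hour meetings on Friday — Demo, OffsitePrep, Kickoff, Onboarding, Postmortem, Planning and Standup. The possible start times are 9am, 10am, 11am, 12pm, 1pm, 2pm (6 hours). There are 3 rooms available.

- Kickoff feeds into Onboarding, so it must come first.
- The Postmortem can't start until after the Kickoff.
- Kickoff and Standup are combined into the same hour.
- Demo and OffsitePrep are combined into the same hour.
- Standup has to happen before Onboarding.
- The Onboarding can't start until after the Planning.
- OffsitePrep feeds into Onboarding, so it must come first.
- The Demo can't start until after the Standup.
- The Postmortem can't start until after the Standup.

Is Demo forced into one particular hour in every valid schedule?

Demo can be 10am (e.g. Kickoff -> 9am; Onboarding -> 11am; Postmortem -> 10am; Demo -> 10am; Standup -> 9am; Planning -> 9am; OffsitePrep -> 10am) or 11am (e.g. Standup -> 9am, Planning -> 9am, Onboarding -> 12pm, Demo -> 11am, Kickoff -> 9am, Postmortem -> 10am, OffsitePrep -> 11am).

No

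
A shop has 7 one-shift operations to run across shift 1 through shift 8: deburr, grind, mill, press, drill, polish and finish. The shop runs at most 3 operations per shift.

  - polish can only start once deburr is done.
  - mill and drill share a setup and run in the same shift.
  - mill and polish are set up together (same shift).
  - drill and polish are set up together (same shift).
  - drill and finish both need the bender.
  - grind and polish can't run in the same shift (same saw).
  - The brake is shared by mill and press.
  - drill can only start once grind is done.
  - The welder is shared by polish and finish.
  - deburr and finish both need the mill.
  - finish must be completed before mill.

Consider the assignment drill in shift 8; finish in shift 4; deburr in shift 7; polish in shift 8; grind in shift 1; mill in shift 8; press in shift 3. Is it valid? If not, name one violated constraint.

drill can only start once grind is done — holds.
mill and polish are set up together (same shift) — holds.
The welder is shared by polish and finish — holds.
deburr and finish both need the mill — holds.
grind and polish can't run in the same shift (same saw) — holds.
mill and drill share a setup and run in the same shift — holds.
finish must be completed before mill — holds.
polish can only start once deburr is done — holds.
drill and polish are set up together (same shift) — holds.
The brake is shared by mill and press — holds.
The shop runs at most 3 operations per shift — holds.
drill and finish both need the bender — holds.

Yes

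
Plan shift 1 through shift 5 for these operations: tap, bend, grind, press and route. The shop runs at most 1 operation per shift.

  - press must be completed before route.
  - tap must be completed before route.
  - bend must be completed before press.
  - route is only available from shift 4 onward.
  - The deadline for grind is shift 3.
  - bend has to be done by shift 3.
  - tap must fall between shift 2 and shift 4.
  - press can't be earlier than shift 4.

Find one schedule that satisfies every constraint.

route=shift 5, press=shift 4, tap=shift 2, bend=shift 1, grind=shift 3

Checking: tap(shift 2) before route(shift 5); press(shift 4) before route(shift 5); bend(shift 1) before press(shift 4); route=shift 5 in [shift 4,shift 5]; grind=shift 3 in [shift 1,shift 3]; bend=shift 1 in [shift 1,shift 3]; tap=shift 2 in [shift 2,shift 4]; press=shift 4 in [shift 4,shift 5]; max 1 per shift (cap 1).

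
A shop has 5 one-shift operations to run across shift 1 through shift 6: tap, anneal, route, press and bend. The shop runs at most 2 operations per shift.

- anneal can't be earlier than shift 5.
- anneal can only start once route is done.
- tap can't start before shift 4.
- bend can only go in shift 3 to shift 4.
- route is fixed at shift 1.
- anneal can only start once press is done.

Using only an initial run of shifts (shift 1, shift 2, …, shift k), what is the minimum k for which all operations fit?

5 shifts

The precedence chain requires at least 2 distinct shifts.
With at most 2 per shift and 5 operations, at least 3 shifts are needed.
anneal can't be placed before shift 5, so the schedule must run through at least shift 5.
5 works (last occupied shift: shift 5): for example route=shift 1, tap=shift 4, bend=shift 3, press=shift 1, anneal=shift 5.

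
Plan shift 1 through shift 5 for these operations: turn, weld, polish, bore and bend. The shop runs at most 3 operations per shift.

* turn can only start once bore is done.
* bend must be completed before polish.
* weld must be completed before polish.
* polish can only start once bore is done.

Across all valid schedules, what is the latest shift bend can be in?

shift 4

Downstream work caps bend at shift 4.
bend at shift 4 is achievable: bend in shift 4; bore in shift 1; weld in shift 1; turn in shift 2; polish in shift 5.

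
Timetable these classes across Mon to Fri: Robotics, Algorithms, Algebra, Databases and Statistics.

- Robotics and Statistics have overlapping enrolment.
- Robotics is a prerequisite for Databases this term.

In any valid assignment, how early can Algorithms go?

Algorithms at Mon is achievable: Statistics -> Tue; Algorithms -> Mon; Algebra -> Mon; Databases -> Tue; Robotics -> Mon.

Mon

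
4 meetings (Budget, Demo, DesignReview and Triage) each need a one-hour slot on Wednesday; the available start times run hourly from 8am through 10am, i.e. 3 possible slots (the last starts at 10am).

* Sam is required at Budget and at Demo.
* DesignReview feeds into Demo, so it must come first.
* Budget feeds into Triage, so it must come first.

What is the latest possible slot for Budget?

9am

Downstream work caps Budget at 9am.
Budget at 9am is achievable: DesignReview in 8am; Triage in 10am; Demo in 10am; Budget in 9am.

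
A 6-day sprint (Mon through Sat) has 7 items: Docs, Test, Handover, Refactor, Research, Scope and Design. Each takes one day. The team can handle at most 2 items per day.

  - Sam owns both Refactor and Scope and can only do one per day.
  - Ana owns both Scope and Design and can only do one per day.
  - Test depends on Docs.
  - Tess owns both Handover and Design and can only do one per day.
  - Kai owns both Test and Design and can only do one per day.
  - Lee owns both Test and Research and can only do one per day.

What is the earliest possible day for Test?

Precedence pushes Test to at least Tue.
Test at Tue is achievable: Scope in Wed, Refactor in Tue, Research in Wed, Design in Thu, Handover in Mon, Docs in Mon, Test in Tue.

Tue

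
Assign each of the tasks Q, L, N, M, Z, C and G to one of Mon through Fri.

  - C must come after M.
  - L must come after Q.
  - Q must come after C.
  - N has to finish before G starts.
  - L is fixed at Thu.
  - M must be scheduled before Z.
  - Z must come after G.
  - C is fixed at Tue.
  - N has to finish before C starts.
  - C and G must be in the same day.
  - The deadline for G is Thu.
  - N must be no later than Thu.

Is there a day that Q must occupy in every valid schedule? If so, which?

Wed

C is fixed at Tue and must come before Q, so Q is at least Wed.
L is fixed at Thu and must come after Q, so Q is at most Wed.
So Q must be Wed.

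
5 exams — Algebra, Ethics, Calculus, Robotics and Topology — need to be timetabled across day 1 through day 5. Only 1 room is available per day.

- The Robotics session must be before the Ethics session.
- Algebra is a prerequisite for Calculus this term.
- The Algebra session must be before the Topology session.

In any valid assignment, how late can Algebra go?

Downstream work caps Algebra at day 4.
Algebra at day 3 is achievable: Topology -> day 5; Robotics -> day 1; Algebra -> day 3; Calculus -> day 4; Ethics -> day 2.
Nothing later works — the capacity limit rule out every day after day 3.

day 3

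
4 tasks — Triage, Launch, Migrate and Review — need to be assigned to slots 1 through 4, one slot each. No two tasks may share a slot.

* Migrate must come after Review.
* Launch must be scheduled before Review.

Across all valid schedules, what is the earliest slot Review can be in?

Precedence pushes Review to at least 2; downstream work caps Review at 3.
Review at 2 is achievable: Triage=4; Migrate=3; Launch=1; Review=2.

2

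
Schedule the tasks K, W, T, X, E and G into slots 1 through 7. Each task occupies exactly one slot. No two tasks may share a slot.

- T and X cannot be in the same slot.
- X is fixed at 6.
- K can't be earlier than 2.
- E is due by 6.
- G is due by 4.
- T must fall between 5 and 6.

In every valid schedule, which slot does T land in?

T's window is 5–6.
X is fixed at 6, and T can't share a slot with X.
So T must be 5.

5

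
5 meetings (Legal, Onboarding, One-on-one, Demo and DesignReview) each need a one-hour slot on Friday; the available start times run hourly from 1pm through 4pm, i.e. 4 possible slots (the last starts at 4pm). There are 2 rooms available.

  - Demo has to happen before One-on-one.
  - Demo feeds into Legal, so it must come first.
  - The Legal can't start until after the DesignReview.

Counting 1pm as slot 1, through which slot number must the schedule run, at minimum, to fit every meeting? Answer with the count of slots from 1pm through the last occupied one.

3 slots

The precedence chain requires at least 2 distinct slots.
With at most 2 per slot and 5 meetings, at least 3 slots are needed.
3 works (last occupied slot: 3pm): for example Onboarding -> 3pm; One-on-one -> 2pm; Demo -> 1pm; Legal -> 2pm; DesignReview -> 1pm.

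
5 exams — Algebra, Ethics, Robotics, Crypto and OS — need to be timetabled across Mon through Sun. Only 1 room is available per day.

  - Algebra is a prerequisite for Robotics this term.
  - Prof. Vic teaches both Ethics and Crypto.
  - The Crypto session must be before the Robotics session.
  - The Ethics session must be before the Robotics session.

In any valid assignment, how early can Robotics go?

Thu

Precedence pushes Robotics to at least Tue.
Robotics at Thu is achievable: OS in Fri; Crypto in Wed; Robotics in Thu; Ethics in Tue; Algebra in Mon.
Nothing earlier works — the conflict and capacity constraints rule out every day before Thu.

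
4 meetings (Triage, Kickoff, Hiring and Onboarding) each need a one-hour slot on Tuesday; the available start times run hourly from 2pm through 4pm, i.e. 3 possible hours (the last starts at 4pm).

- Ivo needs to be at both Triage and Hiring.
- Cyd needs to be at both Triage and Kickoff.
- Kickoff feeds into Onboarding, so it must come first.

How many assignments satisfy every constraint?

12

Splitting on Triage: it can be 2pm (2), 3pm (4), 4pm (6). Listing each branch's schedules as (Kickoff, Hiring, Onboarding):
Triage=2pm: (3pm,3pm,4pm) (3pm,4pm,4pm) — 2.
Triage=3pm: (2pm,2pm,3pm) (2pm,2pm,4pm) (2pm,4pm,3pm) (2pm,4pm,4pm) — 4.
Triage=4pm: (2pm,2pm,3pm) (2pm,2pm,4pm) (2pm,3pm,3pm) (2pm,3pm,4pm) (3pm,2pm,4pm) (3pm,3pm,4pm) — 6.
Summing: 2 + 4 + 6 = 12.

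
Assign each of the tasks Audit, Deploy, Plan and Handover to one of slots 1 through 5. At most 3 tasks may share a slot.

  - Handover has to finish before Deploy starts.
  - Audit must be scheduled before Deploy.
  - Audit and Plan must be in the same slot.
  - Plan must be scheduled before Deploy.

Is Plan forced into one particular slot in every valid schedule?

No

Plan can be 1 (e.g. Audit in 1, Deploy in 2, Handover in 1, Plan in 1) or 2 (e.g. Audit -> 2, Deploy -> 3, Handover -> 1, Plan -> 2).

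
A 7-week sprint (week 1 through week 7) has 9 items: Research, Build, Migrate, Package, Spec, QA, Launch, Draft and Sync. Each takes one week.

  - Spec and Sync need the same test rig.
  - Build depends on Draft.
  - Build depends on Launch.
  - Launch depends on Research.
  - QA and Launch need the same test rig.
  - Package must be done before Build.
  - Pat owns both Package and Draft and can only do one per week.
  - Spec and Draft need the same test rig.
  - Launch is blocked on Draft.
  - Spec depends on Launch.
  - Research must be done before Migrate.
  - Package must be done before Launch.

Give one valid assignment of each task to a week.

Build=week 4, Sync=week 1, QA=week 1, Draft=week 2, Package=week 1, Spec=week 4, Migrate=week 2, Launch=week 3, Research=week 1

Checking: Launch(week 3) before Spec(week 4); Draft(week 2) before Launch(week 3); Package(week 1) before Build(week 4); Launch(week 3) before Build(week 4); Research(week 1) before Launch(week 3); Research(week 1) before Migrate(week 2); Draft(week 2) before Build(week 4); Package(week 1) before Launch(week 3); QA(week 1) != Launch(week 3); Spec(week 4) != Draft(week 2); Spec(week 4) != Sync(week 1); Package(week 1) != Draft(week 2).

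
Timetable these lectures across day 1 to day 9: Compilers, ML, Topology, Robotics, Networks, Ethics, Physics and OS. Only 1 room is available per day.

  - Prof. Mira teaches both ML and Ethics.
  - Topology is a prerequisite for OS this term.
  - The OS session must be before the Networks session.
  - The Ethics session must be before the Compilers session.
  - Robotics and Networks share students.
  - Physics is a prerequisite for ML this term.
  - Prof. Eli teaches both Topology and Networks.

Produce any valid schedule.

OS in day 2; Compilers in day 4; Topology in day 1; ML in day 6; Physics in day 5; Networks in day 7; Ethics in day 3; Robotics in day 8

Checking: Ethics(day 3) before Compilers(day 4); OS(day 2) before Networks(day 7); Topology(day 1) before OS(day 2); Physics(day 5) before ML(day 6); Robotics(day 8) != Networks(day 7); Topology(day 1) != Networks(day 7); ML(day 6) != Ethics(day 3); max 1 per day (cap 1).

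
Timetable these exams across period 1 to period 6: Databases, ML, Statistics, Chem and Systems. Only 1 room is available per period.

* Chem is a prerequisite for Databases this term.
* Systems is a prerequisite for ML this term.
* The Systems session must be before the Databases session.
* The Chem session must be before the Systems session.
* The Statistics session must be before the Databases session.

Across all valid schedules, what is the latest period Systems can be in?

Precedence pushes Systems to at least period 2; downstream work caps Systems at period 5.
Systems at period 4 is achievable: Systems -> period 4, Statistics -> period 2, Chem -> period 1, Databases -> period 5, ML -> period 6.
Nothing later works — the capacity limit rule out every period after period 4.

period 4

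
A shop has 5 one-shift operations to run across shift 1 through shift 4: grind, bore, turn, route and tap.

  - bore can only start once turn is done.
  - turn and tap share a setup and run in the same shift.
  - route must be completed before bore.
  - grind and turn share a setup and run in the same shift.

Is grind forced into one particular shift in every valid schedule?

grind can be shift 1 (e.g. grind=shift 1, tap=shift 1, route=shift 1, turn=shift 1, bore=shift 2) or shift 2 (e.g. grind -> shift 2; bore -> shift 3; route -> shift 1; turn -> shift 2; tap -> shift 2).

No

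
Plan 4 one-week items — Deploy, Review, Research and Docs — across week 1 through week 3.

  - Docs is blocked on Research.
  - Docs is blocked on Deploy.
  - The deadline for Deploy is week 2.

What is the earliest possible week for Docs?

week 2

Precedence pushes Docs to at least week 2.
Docs at week 2 is achievable: Research=week 1; Deploy=week 1; Review=week 1; Docs=week 2.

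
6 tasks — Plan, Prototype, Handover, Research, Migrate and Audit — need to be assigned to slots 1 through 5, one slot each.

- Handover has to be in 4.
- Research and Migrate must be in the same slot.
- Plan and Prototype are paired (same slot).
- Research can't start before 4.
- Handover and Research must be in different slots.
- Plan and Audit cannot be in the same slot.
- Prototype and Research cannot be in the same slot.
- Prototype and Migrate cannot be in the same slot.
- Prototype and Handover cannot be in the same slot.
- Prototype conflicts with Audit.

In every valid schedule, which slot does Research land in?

Research's window is 4–5.
Handover is fixed at 4, and Research can't share a slot with Handover.
So Research must be 5.

5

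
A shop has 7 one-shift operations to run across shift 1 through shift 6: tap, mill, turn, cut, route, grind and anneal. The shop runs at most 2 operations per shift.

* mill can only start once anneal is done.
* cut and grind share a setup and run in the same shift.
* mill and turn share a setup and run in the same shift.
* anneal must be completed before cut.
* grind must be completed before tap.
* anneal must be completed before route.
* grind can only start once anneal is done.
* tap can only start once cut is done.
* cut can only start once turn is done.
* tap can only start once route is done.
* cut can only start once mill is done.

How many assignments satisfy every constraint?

18

Splitting on tap: it can be shift 5 (3), shift 6 (15). Listing each branch's schedules as (mill, turn, cut, route, grind, anneal) by shift number:
tap=shift 5: (2,2,3,4,3,1) (2,2,4,3,4,1) (3,3,4,2,4,1) — 3.
tap=shift 6: (2,2,3,4,3,1) (2,2,3,5,3,1) (2,2,4,3,4,1) (2,2,4,5,4,1) (2,2,5,3,5,1) (2,2,5,4,5,1) (3,3,4,2,4,1) (3,3,4,5,4,1) (3,3,4,5,4,2) (3,3,5,2,5,1) (3,3,5,4,5,1) (3,3,5,4,5,2) (4,4,5,2,5,1) (4,4,5,3,5,1) (4,4,5,3,5,2) — 15.
Summing: 3 + 15 = 18.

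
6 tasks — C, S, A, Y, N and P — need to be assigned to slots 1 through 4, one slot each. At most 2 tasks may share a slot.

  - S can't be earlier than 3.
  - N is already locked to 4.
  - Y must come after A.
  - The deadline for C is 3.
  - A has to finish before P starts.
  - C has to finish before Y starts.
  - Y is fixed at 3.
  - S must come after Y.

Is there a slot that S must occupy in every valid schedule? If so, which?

S is available from 3; precedence pushes S to at least 4.
So S is pinned to 4.

4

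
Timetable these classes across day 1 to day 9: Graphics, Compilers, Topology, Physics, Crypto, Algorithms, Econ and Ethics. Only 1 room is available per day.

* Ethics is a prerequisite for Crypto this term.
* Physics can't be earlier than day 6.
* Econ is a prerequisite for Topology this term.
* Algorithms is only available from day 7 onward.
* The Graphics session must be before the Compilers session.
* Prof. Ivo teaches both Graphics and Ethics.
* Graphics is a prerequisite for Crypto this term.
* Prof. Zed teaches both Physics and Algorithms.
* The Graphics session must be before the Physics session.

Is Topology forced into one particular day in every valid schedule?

Topology can be day 2 (e.g. Compilers -> day 8; Graphics -> day 3; Topology -> day 2; Econ -> day 1; Algorithms -> day 7; Physics -> day 6; Ethics -> day 4; Crypto -> day 5) or day 3 (e.g. Ethics -> day 4; Topology -> day 3; Algorithms -> day 7; Compilers -> day 8; Econ -> day 2; Physics -> day 6; Graphics -> day 1; Crypto -> day 5).

No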